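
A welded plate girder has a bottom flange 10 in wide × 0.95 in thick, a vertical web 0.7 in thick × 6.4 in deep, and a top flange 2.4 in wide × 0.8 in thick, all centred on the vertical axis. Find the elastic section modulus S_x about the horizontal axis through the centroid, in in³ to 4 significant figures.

Break the section into simple shapes (no overlaps), measuring from the bottom-left corner of the bounding box.
Bottom plate: 10 × 0.95, A = 9.5 in², y = 0.475 in, Ī = 0.714479 in⁴.
Web plate: 0.7 × 6.4, A = 4.48 in², y = 4.15 in, Ī = 15.2917 in⁴.
Top plate: 2.4 × 0.8, A = 1.92 in², y = 7.75 in, Ī = 0.1024 in⁴.
Centroid: ȳ = ΣA·y / ΣA = 2.38896 in.
Transfer each piece to the horizontal axis through the centroid using Ī + A·d² with d = y − 2.38896:
  bottom plate: d = -1.91396 in → contributes +35.5154 in⁴
  web plate: d = 1.76104 in → contributes +29.1854 in⁴
  top plate: d = 5.36104 in → contributes +55.2846 in⁴
Total I = 119.985 in⁴.
Extreme fibre distance c = 5.76104 in; S = I/c = 20.827 in³.

S_x ≈ 20.83 in³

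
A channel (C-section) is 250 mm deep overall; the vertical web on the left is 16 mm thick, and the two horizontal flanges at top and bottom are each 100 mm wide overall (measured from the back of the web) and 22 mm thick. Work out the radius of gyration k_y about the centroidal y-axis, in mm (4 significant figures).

Decompose the section into non-overlapping parts with the origin at the bottom-left of its bounding rectangle.
Web: 16 × 250, A = 4 000 mm², x = 8 mm, Ī = 85333.3 mm⁴.
Top flange (beyond web): 84 × 22, A = 1 848 mm², x = 58 mm, Ī = 1 086 624 mm⁴.
Bottom flange (beyond web): 84 × 22, A = 1 848 mm², x = 58 mm, Ī = 1 086 624 mm⁴.
Centroid: x̄ = ΣA·x / ΣA = 32.0125 mm.
Transfer each piece to the centroidal y-axis using Ī + A·d² with d = x − 32.0125:
  web: d = -24.0125 mm → contributes +2 391 729 mm⁴
  top flange (beyond web): d = 25.9875 mm → contributes +2 334 674 mm⁴
  bottom flange (beyond web): d = 25.9875 mm → contributes +2 334 674 mm⁴
Total I = 7 061 076 mm⁴.
Radius of gyration: k = √(I/A) = √(7 061 076 / 7 696) = 30.2903 mm.

k_y ≈ 30.29 mm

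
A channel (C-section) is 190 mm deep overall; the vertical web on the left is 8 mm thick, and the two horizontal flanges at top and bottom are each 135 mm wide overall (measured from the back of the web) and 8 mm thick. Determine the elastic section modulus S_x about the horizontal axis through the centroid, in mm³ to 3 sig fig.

S_x ≈ 2.25 × 10⁵ mm³

Decompose the section into non-overlapping parts with the origin at the bottom-left of its bounding rectangle.
Web: 8 × 190, A = 1 520 mm², y = 95 mm, Ī = 4 572 667 mm⁴.
Top flange (beyond web): 127 × 8, A = 1 016 mm², y = 186 mm, Ī = 5418.7 mm⁴.
Bottom flange (beyond web): 127 × 8, A = 1 016 mm², y = 4 mm, Ī = 5418.7 mm⁴.
By symmetry the centroid is at mid-height, ȳ = 95 mm.
Transfer each piece to the horizontal axis through the centroid using Ī + A·d² with d = y − 95:
  web: d = 0 mm → contributes +4 572 667 mm⁴
  top flange (beyond web): d = 91 mm → contributes +8 418 915 mm⁴
  bottom flange (beyond web): d = -91 mm → contributes +8 418 915 mm⁴
Total I = 21 410 496 mm⁴.
Extreme fibre distance c = 95 mm; S = I/c = 225 374 mm³.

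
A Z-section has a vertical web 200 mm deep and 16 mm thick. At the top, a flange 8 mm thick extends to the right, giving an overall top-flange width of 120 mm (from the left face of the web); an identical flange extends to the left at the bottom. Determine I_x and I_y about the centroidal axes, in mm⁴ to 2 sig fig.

I_x ≈ 2.6 × 10⁷ mm⁴, I_y ≈ 7.6 × 10⁶ mm⁴

Break the section into simple shapes (no overlaps), measuring from the bottom-left corner of the bounding box.
Web: 16 × 200, A = 3 200 mm², y = 100 mm, Ī = 10 666 667 mm⁴.
Top flange (beyond web): 104 × 8, A = 832 mm², y = 196 mm, Ī = 4 437 mm⁴.
Bottom flange (beyond web): 104 × 8, A = 832 mm², y = 4 mm, Ī = 4 437 mm⁴.
Centroid: ȳ = ΣA·y / ΣA = 100 mm.
Transfer each piece to the centroidal x-axis using Ī + A·d² with d = y − 100:
  web: d = 0 mm → contributes +10 666 667 mm⁴
  top flange (beyond web): d = 96 mm → contributes +7 672 149 mm⁴
  bottom flange (beyond web): d = -96 mm → contributes +7 672 149 mm⁴
Total I = 26 010 965 mm⁴.
For the y-axis: x̄ = 112 mm.
Repeating about the centroidal y-axis gives I_y = 7 558 485 mm⁴.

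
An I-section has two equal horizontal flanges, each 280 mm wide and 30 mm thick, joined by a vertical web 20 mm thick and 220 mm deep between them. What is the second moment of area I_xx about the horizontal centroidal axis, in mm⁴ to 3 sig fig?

Treat the section as a set of non-overlapping primitives; coordinates are from the bounding-box lower-left.
Bottom flange: 280 × 30, A = 8 400 mm², y = 15 mm, Ī = 630 000 mm⁴.
Web: 20 × 220, A = 4 400 mm², y = 140 mm, Ī = 17 746 667 mm⁴.
Top flange: 280 × 30, A = 8 400 mm², y = 265 mm, Ī = 630 000 mm⁴.
By symmetry the centroid is at mid-height, ȳ = 140 mm.
Transfer each piece to the horizontal centroidal axis using Ī + A·d² with d = y − 140:
  bottom flange: d = -125 mm → contributes +131 880 000 mm⁴
  web: d = 0 mm → contributes +17 746 667 mm⁴
  top flange: d = 125 mm → contributes +131 880 000 mm⁴
Total I = 281 506 667 mm⁴.

I_xx ≈ 2.82 × 10⁸ mm⁴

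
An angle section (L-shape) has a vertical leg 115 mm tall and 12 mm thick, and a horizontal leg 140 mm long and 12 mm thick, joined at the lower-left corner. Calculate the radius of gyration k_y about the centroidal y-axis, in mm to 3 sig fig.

k_y ≈ 44.1 mm

Decompose the section into non-overlapping parts with the origin at the bottom-left of its bounding rectangle.
Vertical leg: 12 × 115, A = 1 380 mm², x = 6 mm, Ī = 16 560 mm⁴.
Horizontal leg (remainder): 128 × 12, A = 1 536 mm², x = 76 mm, Ī = 2 097 152 mm⁴.
Centroid: x̄ = ΣA·x / ΣA = 42.872 mm.
Transfer each piece to the centroidal y-axis using Ī + A·d² with d = x − 42.872:
  vertical leg: d = -36.872 mm → contributes +1 892 775 mm⁴
  horizontal leg (remainder): d = 33.128 mm → contributes +3 782 814 mm⁴
Total I = 5 675 589 mm⁴.
Radius of gyration: k = √(I/A) = √(5 675 589 / 2 916) = 44.118 mm.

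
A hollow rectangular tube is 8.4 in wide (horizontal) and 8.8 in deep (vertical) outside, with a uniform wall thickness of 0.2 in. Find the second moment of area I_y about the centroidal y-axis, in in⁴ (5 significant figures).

Split into non-overlapping primitives; take the origin at the lower-left of the bounding box.
Outer rectangle: 8.4 × 8.8, A = 73.92 in², x = 4.2 in, Ī = 434.6496 in⁴.
Inner void (subtracted): 8 × 8.4, A = 67.2 in², x = 4.2 in, Ī = 358.4 in⁴.
By symmetry the centroid is at mid-width, x̄ = 4.2 in.
All pieces are centred on the centroidal y-axis, so I = ΣĪ (holes subtracted) = 76.2496 in⁴.

I_y ≈ 76.250 in⁴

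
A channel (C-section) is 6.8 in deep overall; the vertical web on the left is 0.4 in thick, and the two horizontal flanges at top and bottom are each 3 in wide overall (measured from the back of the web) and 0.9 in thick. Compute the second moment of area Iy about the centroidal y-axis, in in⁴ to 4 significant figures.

Iy ≈ 6.543 in⁴

Treat the section as a set of non-overlapping primitives; coordinates are from the bounding-box lower-left.
Web: 0.4 × 6.8, A = 2.72 in², x = 0.2 in, Ī = 0.0362667 in⁴.
Top flange (beyond web): 2.6 × 0.9, A = 2.34 in², x = 1.7 in, Ī = 1.3182 in⁴.
Bottom flange (beyond web): 2.6 × 0.9, A = 2.34 in², x = 1.7 in, Ī = 1.3182 in⁴.
Centroid: x̄ = ΣA·x / ΣA = 1.14865 in.
Transfer each piece to the centroidal y-axis using Ī + A·d² with d = x − 1.14865:
  web: d = -0.948649 in → contributes +2.48409 in⁴
  top flange (beyond web): d = 0.551351 in → contributes +2.02953 in⁴
  bottom flange (beyond web): d = 0.551351 in → contributes +2.02953 in⁴
Total I = 6.54315 in⁴.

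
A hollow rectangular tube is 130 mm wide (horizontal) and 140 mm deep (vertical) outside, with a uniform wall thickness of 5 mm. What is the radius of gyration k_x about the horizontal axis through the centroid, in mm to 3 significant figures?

Split into non-overlapping primitives; take the origin at the lower-left of the bounding box.
Outer rectangle: 130 × 140, A = 18 200 mm², y = 70 mm, Ī = 29 726 667 mm⁴.
Inner void (subtracted): 120 × 130, A = 15 600 mm², y = 70 mm, Ī = 21 970 000 mm⁴.
By symmetry the centroid is at mid-height, ȳ = 70 mm.
All pieces are centred on the horizontal axis through the centroid, so I = ΣĪ (holes subtracted) = 7 756 667 mm⁴.
Radius of gyration: k = √(I/A) = √(7 756 667 / 2 600) = 54.62 mm.

k_x ≈ 54.6 mm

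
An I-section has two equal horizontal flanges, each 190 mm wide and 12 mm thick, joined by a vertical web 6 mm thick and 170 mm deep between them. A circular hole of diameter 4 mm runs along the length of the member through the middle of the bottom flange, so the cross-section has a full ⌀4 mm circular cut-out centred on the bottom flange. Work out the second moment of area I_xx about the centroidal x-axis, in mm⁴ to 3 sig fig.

Split into non-overlapping primitives; take the origin at the lower-left of the bounding box.
Bottom flange: 190 × 12, A = 2 280 mm², y = 6 mm, Ī = 27 360 mm⁴.
Web: 6 × 170, A = 1 020 mm², y = 97 mm, Ī = 2 456 500 mm⁴.
Top flange: 190 × 12, A = 2 280 mm², y = 188 mm, Ī = 27 360 mm⁴.
Hole (subtracted): ⌀4, A = 12.566 mm², y = 6 mm, Ī = 12.566 mm⁴.
Centroid: ȳ = ΣA·y / ΣA = 97.205 mm.
Transfer each piece to the centroidal x-axis using Ī + A·d² with d = y − 97.205:
  bottom flange: d = -91.205 mm → contributes +18 993 368 mm⁴
  web: d = -0.2054 mm → contributes +2 456 543 mm⁴
  top flange: d = 90.795 mm → contributes +18 822 904 mm⁴
  hole: d = -91.205 mm → contributes −104 545 mm⁴
Total I = 40 168 270 mm⁴.

I_xx ≈ 4.02 × 10⁷ mm⁴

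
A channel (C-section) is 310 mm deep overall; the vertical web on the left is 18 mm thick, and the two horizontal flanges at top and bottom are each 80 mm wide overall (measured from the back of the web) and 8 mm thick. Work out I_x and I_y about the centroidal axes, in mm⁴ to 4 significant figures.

I_x ≈ 6.731 × 10⁷ mm⁴, I_y ≈ 1.816 × 10⁶ mm⁴

Treat the section as a set of non-overlapping primitives; coordinates are from the bounding-box lower-left.
Web: 18 × 310, A = 5 580 mm², y = 155 mm, Ī = 44 686 500 mm⁴.
Top flange (beyond web): 62 × 8, A = 496 mm², y = 306 mm, Ī = 2645.33 mm⁴.
Bottom flange (beyond web): 62 × 8, A = 496 mm², y = 4 mm, Ī = 2645.33 mm⁴.
By symmetry the centroid is at mid-height, ȳ = 155 mm.
Transfer each piece to the centroidal x-axis using Ī + A·d² with d = y − 155:
  web: d = 0 mm → contributes +44 686 500 mm⁴
  top flange (beyond web): d = 151 mm → contributes +11 311 941 mm⁴
  bottom flange (beyond web): d = -151 mm → contributes +11 311 941 mm⁴
Total I = 67 310 383 mm⁴.
For the y-axis: x̄ = 15.0377 mm.
Repeating about the centroidal y-axis gives I_y = 1 816 053 mm⁴.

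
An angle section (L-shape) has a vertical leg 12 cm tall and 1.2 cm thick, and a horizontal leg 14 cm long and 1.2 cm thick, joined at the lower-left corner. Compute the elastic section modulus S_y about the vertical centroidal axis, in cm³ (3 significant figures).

S_y ≈ 58.8 cm³

Split into non-overlapping primitives; take the origin at the lower-left of the bounding box.
Vertical leg: 1.2 × 12, A = 14.4 cm², x = 0.6 cm, Ī = 1.728 cm⁴.
Horizontal leg (remainder): 12.8 × 1.2, A = 15.36 cm², x = 7.6 cm, Ī = 209.72 cm⁴.
Centroid: x̄ = ΣA·x / ΣA = 4.2129 cm.
Transfer each piece to the vertical centroidal axis using Ī + A·d² with d = x − 4.2129:
  vertical leg: d = -3.6129 cm → contributes +189.69 cm⁴
  horizontal leg (remainder): d = 3.3871 cm → contributes +385.93 cm⁴
Total I = 575.62 cm⁴.
Extreme fibre distance c = 9.7871 cm; S = I/c = 58.815 cm³.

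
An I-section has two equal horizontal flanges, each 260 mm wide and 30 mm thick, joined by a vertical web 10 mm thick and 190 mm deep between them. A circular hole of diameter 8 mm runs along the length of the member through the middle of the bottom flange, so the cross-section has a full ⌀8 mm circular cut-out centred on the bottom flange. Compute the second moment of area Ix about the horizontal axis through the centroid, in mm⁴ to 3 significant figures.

Ix ≈ 1.95 × 10⁸ mm⁴

Decompose the section into non-overlapping parts with the origin at the bottom-left of its bounding rectangle.
Bottom flange: 260 × 30, A = 7 800 mm², y = 15 mm, Ī = 585 000 mm⁴.
Web: 10 × 190, A = 1 900 mm², y = 125 mm, Ī = 5 715 833 mm⁴.
Top flange: 260 × 30, A = 7 800 mm², y = 235 mm, Ī = 585 000 mm⁴.
Hole (subtracted): ⌀8, A = 50.265 mm², y = 15 mm, Ī = 201.06 mm⁴.
Centroid: ȳ = ΣA·y / ΣA = 125.32 mm.
Transfer each piece to the horizontal axis through the centroid using Ī + A·d² with d = y − 125.32:
  bottom flange: d = -110.32 mm → contributes +95 509 523 mm⁴
  web: d = -0.31686 mm → contributes +5 716 024 mm⁴
  top flange: d = 109.68 mm → contributes +94 422 043 mm⁴
  hole: d = -110.32 mm → contributes −611 922 mm⁴
Total I = 195 035 668 mm⁴.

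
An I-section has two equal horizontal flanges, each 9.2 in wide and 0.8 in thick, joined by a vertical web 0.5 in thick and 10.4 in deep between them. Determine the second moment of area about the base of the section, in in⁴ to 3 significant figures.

I_base ≈ 1230 in⁴

Treat the section as a set of non-overlapping primitives; coordinates are from the bounding-box lower-left.
Bottom flange: 9.2 × 0.8, A = 7.36 in², y = 0.4 in, Ī = 0.39253 in⁴.
Web: 0.5 × 10.4, A = 5.2 in², y = 6 in, Ī = 46.869 in⁴.
Top flange: 9.2 × 0.8, A = 7.36 in², y = 11.6 in, Ī = 0.39253 in⁴.
Transfer each piece to the base of the section using Ī + A·d² with d = y − 0:
  bottom flange: d = 0.4 in → contributes +1.5701 in⁴
  web: d = 6 in → contributes +234.07 in⁴
  top flange: d = 11.6 in → contributes +990.75 in⁴
Total I = 1226.4 in⁴.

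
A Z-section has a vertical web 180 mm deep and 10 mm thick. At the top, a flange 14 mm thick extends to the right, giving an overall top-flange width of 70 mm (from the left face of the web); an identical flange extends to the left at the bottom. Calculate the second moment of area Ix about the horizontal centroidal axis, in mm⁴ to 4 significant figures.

Treat the section as a set of non-overlapping primitives; coordinates are from the bounding-box lower-left.
Web: 10 × 180, A = 1 800 mm², y = 90 mm, Ī = 4 860 000 mm⁴.
Top flange (beyond web): 60 × 14, A = 840 mm², y = 173 mm, Ī = 13 720 mm⁴.
Bottom flange (beyond web): 60 × 14, A = 840 mm², y = 7 mm, Ī = 13 720 mm⁴.
Centroid: ȳ = ΣA·y / ΣA = 90 mm.
Transfer each piece to the horizontal centroidal axis using Ī + A·d² with d = y − 90:
  web: d = 0 mm → contributes +4 860 000 mm⁴
  top flange (beyond web): d = 83 mm → contributes +5 800 480 mm⁴
  bottom flange (beyond web): d = -83 mm → contributes +5 800 480 mm⁴
Total I = 16 460 960 mm⁴.

Ix ≈ 1.646 × 10⁷ mm⁴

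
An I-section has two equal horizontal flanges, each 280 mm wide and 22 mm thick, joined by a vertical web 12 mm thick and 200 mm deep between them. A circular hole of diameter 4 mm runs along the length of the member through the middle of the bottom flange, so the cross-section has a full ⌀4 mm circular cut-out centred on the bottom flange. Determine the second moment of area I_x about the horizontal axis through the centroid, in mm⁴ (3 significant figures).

I_x ≈ 1.60 × 10⁸ mm⁴

Decompose the section into non-overlapping parts with the origin at the bottom-left of its bounding rectangle.
Bottom flange: 280 × 22, A = 6 160 mm², y = 11 mm, Ī = 248 453 mm⁴.
Web: 12 × 200, A = 2 400 mm², y = 122 mm, Ī = 8 000 000 mm⁴.
Top flange: 280 × 22, A = 6 160 mm², y = 233 mm, Ī = 248 453 mm⁴.
Hole (subtracted): ⌀4, A = 12.566 mm², y = 11 mm, Ī = 12.566 mm⁴.
Centroid: ȳ = ΣA·y / ΣA = 122.09 mm.
Transfer each piece to the horizontal axis through the centroid using Ī + A·d² with d = y − 122.09:
  bottom flange: d = -111.09 mm → contributes +76 275 566 mm⁴
  web: d = -0.094841 mm → contributes +8 000 022 mm⁴
  top flange: d = 110.91 mm → contributes +76 016 172 mm⁴
  hole: d = -111.09 mm → contributes −155 108 mm⁴
Total I = 160 136 652 mm⁴.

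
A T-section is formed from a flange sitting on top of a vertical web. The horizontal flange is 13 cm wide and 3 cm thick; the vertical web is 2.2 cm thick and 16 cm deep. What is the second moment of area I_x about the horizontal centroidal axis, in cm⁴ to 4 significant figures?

Split into non-overlapping primitives; take the origin at the lower-left of the bounding box.
Flange: 13 × 3, A = 39 cm², y = 17.5 cm, Ī = 29.25 cm⁴.
Web: 2.2 × 16, A = 35.2 cm², y = 8 cm, Ī = 750.933 cm⁴.
Centroid: ȳ = ΣA·y / ΣA = 12.9933 cm.
Transfer each piece to the horizontal centroidal axis using Ī + A·d² with d = y − 12.9933:
  flange: d = 4.50674 cm → contributes +821.367 cm⁴
  web: d = -4.99326 cm → contributes +1628.56 cm⁴
Total I = 2449.93 cm⁴.

I_x ≈ 2450 cm⁴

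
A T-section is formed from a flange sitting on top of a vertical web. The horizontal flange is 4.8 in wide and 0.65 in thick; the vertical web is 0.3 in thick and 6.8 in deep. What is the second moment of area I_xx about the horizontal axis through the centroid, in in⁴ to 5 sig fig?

Break the section into simple shapes (no overlaps), measuring from the bottom-left corner of the bounding box.
Flange: 4.8 × 0.65, A = 3.12 in², y = 7.125 in, Ī = 0.10985 in⁴.
Web: 0.3 × 6.8, A = 2.04 in², y = 3.4 in, Ī = 7.8608 in⁴.
Centroid: ȳ = ΣA·y / ΣA = 5.652326 in.
Transfer each piece to the horizontal axis through the centroid using Ī + A·d² with d = y − 5.652326:
  flange: d = 1.472674 in → contributes +6.876412 in⁴
  web: d = -2.252326 in → contributes +18.20966 in⁴
Total I = 25.08607 in⁴.

I_xx ≈ 25.086 in⁴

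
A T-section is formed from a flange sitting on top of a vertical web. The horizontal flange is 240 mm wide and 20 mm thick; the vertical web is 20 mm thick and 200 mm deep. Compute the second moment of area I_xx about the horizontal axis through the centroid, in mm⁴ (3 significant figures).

I_xx ≈ 3.99 × 10⁷ mm⁴

Treat the section as a set of non-overlapping primitives; coordinates are from the bounding-box lower-left.
Flange: 240 × 20, A = 4 800 mm², y = 210 mm, Ī = 160 000 mm⁴.
Web: 20 × 200, A = 4 000 mm², y = 100 mm, Ī = 13 333 333 mm⁴.
Centroid: ȳ = ΣA·y / ΣA = 160 mm.
Transfer each piece to the horizontal axis through the centroid using Ī + A·d² with d = y − 160:
  flange: d = 50 mm → contributes +12 160 000 mm⁴
  web: d = -60 mm → contributes +27 733 333 mm⁴
Total I = 39 893 333 mm⁴.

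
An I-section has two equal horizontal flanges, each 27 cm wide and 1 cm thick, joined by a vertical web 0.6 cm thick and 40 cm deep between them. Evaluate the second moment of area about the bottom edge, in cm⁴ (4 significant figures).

I_base ≈ 6.030 × 10⁴ cm⁴

Treat the section as a set of non-overlapping primitives; coordinates are from the bounding-box lower-left.
Bottom flange: 27 × 1, A = 27 cm², y = 0.5 cm, Ī = 2.25 cm⁴.
Web: 0.6 × 40, A = 24 cm², y = 21 cm, Ī = 3 200 cm⁴.
Top flange: 27 × 1, A = 27 cm², y = 41.5 cm, Ī = 2.25 cm⁴.
Transfer each piece to the base of the section using Ī + A·d² with d = y − 0:
  bottom flange: d = 0.5 cm → contributes +9 cm⁴
  web: d = 21 cm → contributes +13 784 cm⁴
  top flange: d = 41.5 cm → contributes +46 503 cm⁴
Total I = 60 296 cm⁴.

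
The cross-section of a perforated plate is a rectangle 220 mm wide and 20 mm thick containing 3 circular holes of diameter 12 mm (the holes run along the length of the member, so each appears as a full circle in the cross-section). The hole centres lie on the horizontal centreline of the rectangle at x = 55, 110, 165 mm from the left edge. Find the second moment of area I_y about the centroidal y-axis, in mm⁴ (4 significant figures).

I_y ≈ 1.706 × 10⁷ mm⁴

Split into non-overlapping primitives; take the origin at the lower-left of the bounding box.
Plate: 220 × 20, A = 4 400 mm², x = 110 mm, Ī = 17 746 667 mm⁴.
Hole 1 (subtracted): ⌀12, A = 113.097 mm², x = 55 mm, Ī = 1017.88 mm⁴.
Hole 2 (subtracted): ⌀12, A = 113.097 mm², x = 110 mm, Ī = 1017.88 mm⁴.
Hole 3 (subtracted): ⌀12, A = 113.097 mm², x = 165 mm, Ī = 1017.88 mm⁴.
By symmetry the centroid is at mid-width, x̄ = 110 mm.
Transfer each piece to the centroidal y-axis using Ī + A·d² with d = x − 110:
  plate: d = 0 mm → contributes +17 746 667 mm⁴
  hole 1: d = -55 mm → contributes −343 137 mm⁴
  hole 2: d = 0 mm → contributes −1017.88 mm⁴
  hole 3: d = 55 mm → contributes −343 137 mm⁴
Total I = 17 059 374 mm⁴.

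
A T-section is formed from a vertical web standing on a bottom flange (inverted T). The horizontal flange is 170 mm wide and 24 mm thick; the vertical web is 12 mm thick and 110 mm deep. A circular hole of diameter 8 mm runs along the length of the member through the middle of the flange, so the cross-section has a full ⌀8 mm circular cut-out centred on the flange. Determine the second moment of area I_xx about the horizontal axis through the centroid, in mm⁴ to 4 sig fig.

I_xx ≈ 5.990 × 10⁶ mm⁴

Break the section into simple shapes (no overlaps), measuring from the bottom-left corner of the bounding box.
Flange: 170 × 24, A = 4 080 mm², y = 12 mm, Ī = 195 840 mm⁴.
Web: 12 × 110, A = 1 320 mm², y = 79 mm, Ī = 1 331 000 mm⁴.
Hole (subtracted): ⌀8, A = 50.2655 mm², y = 12 mm, Ī = 201.062 mm⁴.
Centroid: ȳ = ΣA·y / ΣA = 28.5317 mm.
Transfer each piece to the horizontal axis through the centroid using Ī + A·d² with d = y − 28.5317:
  flange: d = -16.5317 mm → contributes +1 310 887 mm⁴
  web: d = 50.4683 mm → contributes +4 693 110 mm⁴
  hole: d = -16.5317 mm → contributes −13938.4 mm⁴
Total I = 5 990 059 mm⁴.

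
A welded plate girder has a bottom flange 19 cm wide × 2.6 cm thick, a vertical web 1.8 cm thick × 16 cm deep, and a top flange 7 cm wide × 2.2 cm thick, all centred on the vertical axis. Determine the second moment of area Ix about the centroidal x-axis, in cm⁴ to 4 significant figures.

Ix ≈ 5107 cm⁴

Split into non-overlapping primitives; take the origin at the lower-left of the bounding box.
Bottom plate: 19 × 2.6, A = 49.4 cm², y = 1.3 cm, Ī = 27.8287 cm⁴.
Web plate: 1.8 × 16, A = 28.8 cm², y = 10.6 cm, Ī = 614.4 cm⁴.
Top plate: 7 × 2.2, A = 15.4 cm², y = 19.7 cm, Ī = 6.21133 cm⁴.
Centroid: ȳ = ΣA·y / ΣA = 7.18889 cm.
Transfer each piece to the centroidal x-axis using Ī + A·d² with d = y − 7.18889:
  bottom plate: d = -5.88889 cm → contributes +1740.97 cm⁴
  web plate: d = 3.41111 cm → contributes +949.508 cm⁴
  top plate: d = 12.5111 cm → contributes +2416.74 cm⁴
Total I = 5107.22 cm⁴.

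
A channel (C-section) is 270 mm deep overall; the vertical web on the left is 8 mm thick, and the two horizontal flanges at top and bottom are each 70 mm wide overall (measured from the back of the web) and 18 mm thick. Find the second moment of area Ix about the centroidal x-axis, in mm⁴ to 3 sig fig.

Decompose the section into non-overlapping parts with the origin at the bottom-left of its bounding rectangle.
Web: 8 × 270, A = 2 160 mm², y = 135 mm, Ī = 13 122 000 mm⁴.
Top flange (beyond web): 62 × 18, A = 1 116 mm², y = 261 mm, Ī = 30 132 mm⁴.
Bottom flange (beyond web): 62 × 18, A = 1 116 mm², y = 9 mm, Ī = 30 132 mm⁴.
By symmetry the centroid is at mid-height, ȳ = 135 mm.
Transfer each piece to the centroidal x-axis using Ī + A·d² with d = y − 135:
  web: d = 0 mm → contributes +13 122 000 mm⁴
  top flange (beyond web): d = 126 mm → contributes +17 747 748 mm⁴
  bottom flange (beyond web): d = -126 mm → contributes +17 747 748 mm⁴
Total I = 48 617 496 mm⁴.

Ix ≈ 4.86 × 10⁷ mm⁴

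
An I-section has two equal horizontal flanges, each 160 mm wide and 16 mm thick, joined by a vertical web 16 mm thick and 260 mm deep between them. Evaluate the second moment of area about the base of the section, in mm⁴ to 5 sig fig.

Break the section into simple shapes (no overlaps), measuring from the bottom-left corner of the bounding box.
Bottom flange: 160 × 16, A = 2 560 mm², y = 8 mm, Ī = 54613.33 mm⁴.
Web: 16 × 260, A = 4 160 mm², y = 146 mm, Ī = 23 434 667 mm⁴.
Top flange: 160 × 16, A = 2 560 mm², y = 284 mm, Ī = 54613.33 mm⁴.
Transfer each piece to a horizontal axis along the bottom face using Ī + A·d² with d = y − 0:
  bottom flange: d = 8 mm → contributes +218453.3 mm⁴
  web: d = 146 mm → contributes +112 109 227 mm⁴
  top flange: d = 284 mm → contributes +206 533 973 mm⁴
Total I = 318 861 653 mm⁴.

I_base ≈ 3.1886 × 10⁸ mm⁴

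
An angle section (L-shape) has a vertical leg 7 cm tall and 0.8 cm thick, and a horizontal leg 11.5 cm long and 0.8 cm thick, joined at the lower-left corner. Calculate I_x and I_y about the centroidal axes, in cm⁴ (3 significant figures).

Treat the section as a set of non-overlapping primitives; coordinates are from the bounding-box lower-left.
Vertical leg: 0.8 × 7, A = 5.6 cm², y = 3.5 cm, Ī = 22.867 cm⁴.
Horizontal leg (remainder): 10.7 × 0.8, A = 8.56 cm², y = 0.4 cm, Ī = 0.45653 cm⁴.
Centroid: ȳ = ΣA·y / ΣA = 1.626 cm.
Transfer each piece to the centroidal x-axis using Ī + A·d² with d = y − 1.626:
  vertical leg: d = 1.874 cm → contributes +42.533 cm⁴
  horizontal leg (remainder): d = -1.226 cm → contributes +13.323 cm⁴
Total I = 55.856 cm⁴.
For the y-axis: x̄ = 3.876 cm.
Repeating about the centroidal y-axis gives I_y = 193.9 cm⁴.

I_x ≈ 55.9 cm⁴, I_y ≈ 194 cm⁴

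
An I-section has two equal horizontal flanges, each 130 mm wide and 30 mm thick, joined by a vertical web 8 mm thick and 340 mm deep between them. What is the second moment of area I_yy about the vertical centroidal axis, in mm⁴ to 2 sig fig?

Split into non-overlapping primitives; take the origin at the lower-left of the bounding box.
Bottom flange: 130 × 30, A = 3 900 mm², x = 65 mm, Ī = 5 492 500 mm⁴.
Web: 8 × 340, A = 2 720 mm², x = 65 mm, Ī = 14 507 mm⁴.
Top flange: 130 × 30, A = 3 900 mm², x = 65 mm, Ī = 5 492 500 mm⁴.
By symmetry the centroid is at mid-width, x̄ = 65 mm.
All pieces are centred on the vertical centroidal axis, so I = ΣĪ = 10 999 507 mm⁴.

I_yy ≈ 1.1 × 10⁷ mm⁴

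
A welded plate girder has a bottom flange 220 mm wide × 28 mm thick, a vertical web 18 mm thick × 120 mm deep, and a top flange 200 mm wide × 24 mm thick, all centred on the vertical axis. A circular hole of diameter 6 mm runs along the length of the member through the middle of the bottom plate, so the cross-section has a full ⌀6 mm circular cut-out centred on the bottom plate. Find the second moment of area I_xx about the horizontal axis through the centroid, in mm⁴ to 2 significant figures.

I_xx ≈ 6.1 × 10⁷ mm⁴

Break the section into simple shapes (no overlaps), measuring from the bottom-left corner of the bounding box.
Bottom plate: 220 × 28, A = 6 160 mm², y = 14 mm, Ī = 402 453 mm⁴.
Web plate: 18 × 120, A = 2 160 mm², y = 88 mm, Ī = 2 592 000 mm⁴.
Top plate: 200 × 24, A = 4 800 mm², y = 160 mm, Ī = 230 400 mm⁴.
Hole (subtracted): ⌀6, A = 28.27 mm², y = 14 mm, Ī = 63.62 mm⁴.
Centroid: ȳ = ΣA·y / ΣA = 79.74 mm.
Transfer each piece to the horizontal axis through the centroid using Ī + A·d² with d = y − 79.74:
  bottom plate: d = -65.74 mm → contributes +27 023 797 mm⁴
  web plate: d = 8.261 mm → contributes +2 739 399 mm⁴
  top plate: d = 80.26 mm → contributes +31 150 996 mm⁴
  hole: d = -65.74 mm → contributes −122 255 mm⁴
Total I = 60 791 936 mm⁴.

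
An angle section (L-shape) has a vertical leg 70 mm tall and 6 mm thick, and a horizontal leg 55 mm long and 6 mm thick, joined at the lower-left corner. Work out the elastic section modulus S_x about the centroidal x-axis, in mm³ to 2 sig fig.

Treat the section as a set of non-overlapping primitives; coordinates are from the bounding-box lower-left.
Vertical leg: 6 × 70, A = 420 mm², y = 35 mm, Ī = 171 500 mm⁴.
Horizontal leg (remainder): 49 × 6, A = 294 mm², y = 3 mm, Ī = 882 mm⁴.
Centroid: ȳ = ΣA·y / ΣA = 21.82 mm.
Transfer each piece to the centroidal x-axis using Ī + A·d² with d = y − 21.82:
  vertical leg: d = 13.18 mm → contributes +244 420 mm⁴
  horizontal leg (remainder): d = -18.82 mm → contributes +105 054 mm⁴
Total I = 349 474 mm⁴.
Extreme fibre distance c = 48.18 mm; S = I/c = 7 254 mm³.

S_x ≈ 7300 mm³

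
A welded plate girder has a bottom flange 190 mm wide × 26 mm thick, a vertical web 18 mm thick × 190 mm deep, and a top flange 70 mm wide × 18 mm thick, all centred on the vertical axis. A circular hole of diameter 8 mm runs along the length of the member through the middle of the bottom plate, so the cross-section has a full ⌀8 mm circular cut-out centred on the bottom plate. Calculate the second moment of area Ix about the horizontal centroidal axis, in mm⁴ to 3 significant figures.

Ix ≈ 6.48 × 10⁷ mm⁴

Break the section into simple shapes (no overlaps), measuring from the bottom-left corner of the bounding box.
Bottom plate: 190 × 26, A = 4 940 mm², y = 13 mm, Ī = 278 287 mm⁴.
Web plate: 18 × 190, A = 3 420 mm², y = 121 mm, Ī = 10 288 500 mm⁴.
Top plate: 70 × 18, A = 1 260 mm², y = 225 mm, Ī = 34 020 mm⁴.
Hole (subtracted): ⌀8, A = 50.265 mm², y = 13 mm, Ī = 201.06 mm⁴.
Centroid: ȳ = ΣA·y / ΣA = 79.51 mm.
Transfer each piece to the horizontal centroidal axis using Ī + A·d² with d = y − 79.51:
  bottom plate: d = -66.51 mm → contributes +22 130 563 mm⁴
  web plate: d = 41.49 mm → contributes +16 175 847 mm⁴
  top plate: d = 145.49 mm → contributes +26 704 985 mm⁴
  hole: d = -66.51 mm → contributes −222 552 mm⁴
Total I = 64 788 843 mm⁴.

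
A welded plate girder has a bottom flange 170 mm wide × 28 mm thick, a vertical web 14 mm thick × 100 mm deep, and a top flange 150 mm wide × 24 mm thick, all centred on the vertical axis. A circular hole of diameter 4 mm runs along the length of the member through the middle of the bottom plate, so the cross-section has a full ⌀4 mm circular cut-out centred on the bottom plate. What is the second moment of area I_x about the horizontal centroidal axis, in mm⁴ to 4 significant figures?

I_x ≈ 3.427 × 10⁷ mm⁴

Decompose the section into non-overlapping parts with the origin at the bottom-left of its bounding rectangle.
Bottom plate: 170 × 28, A = 4 760 mm², y = 14 mm, Ī = 310 987 mm⁴.
Web plate: 14 × 100, A = 1 400 mm², y = 78 mm, Ī = 1 166 667 mm⁴.
Top plate: 150 × 24, A = 3 600 mm², y = 140 mm, Ī = 172 800 mm⁴.
Hole (subtracted): ⌀4, A = 12.5664 mm², y = 14 mm, Ī = 12.5664 mm⁴.
Centroid: ȳ = ΣA·y / ΣA = 69.7275 mm.
Transfer each piece to the horizontal centroidal axis using Ī + A·d² with d = y − 69.7275:
  bottom plate: d = -55.7275 mm → contributes +15 093 419 mm⁴
  web plate: d = 8.27251 mm → contributes +1 262 475 mm⁴
  top plate: d = 70.2725 mm → contributes +17 950 413 mm⁴
  hole: d = -55.7275 mm → contributes −39038.1 mm⁴
Total I = 34 267 269 mm⁴.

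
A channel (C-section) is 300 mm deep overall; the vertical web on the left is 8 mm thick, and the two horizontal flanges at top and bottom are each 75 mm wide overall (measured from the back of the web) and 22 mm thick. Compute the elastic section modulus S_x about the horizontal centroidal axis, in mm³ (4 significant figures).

Decompose the section into non-overlapping parts with the origin at the bottom-left of its bounding rectangle.
Web: 8 × 300, A = 2 400 mm², y = 150 mm, Ī = 18 000 000 mm⁴.
Top flange (beyond web): 67 × 22, A = 1 474 mm², y = 289 mm, Ī = 59451.3 mm⁴.
Bottom flange (beyond web): 67 × 22, A = 1 474 mm², y = 11 mm, Ī = 59451.3 mm⁴.
By symmetry the centroid is at mid-height, ȳ = 150 mm.
Transfer each piece to the horizontal centroidal axis using Ī + A·d² with d = y − 150:
  web: d = 0 mm → contributes +18 000 000 mm⁴
  top flange (beyond web): d = 139 mm → contributes +28 538 605 mm⁴
  bottom flange (beyond web): d = -139 mm → contributes +28 538 605 mm⁴
Total I = 75 077 211 mm⁴.
Extreme fibre distance c = 150 mm; S = I/c = 500 515 mm³.

S_x ≈ 5.005 × 10⁵ mm³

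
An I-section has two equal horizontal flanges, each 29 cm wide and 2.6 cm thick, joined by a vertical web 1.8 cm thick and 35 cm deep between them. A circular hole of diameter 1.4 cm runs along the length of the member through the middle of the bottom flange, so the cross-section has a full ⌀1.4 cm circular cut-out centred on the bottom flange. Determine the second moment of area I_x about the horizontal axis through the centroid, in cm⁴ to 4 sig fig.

I_x ≈ 5.927 × 10⁴ cm⁴

Treat the section as a set of non-overlapping primitives; coordinates are from the bounding-box lower-left.
Bottom flange: 29 × 2.6, A = 75.4 cm², y = 1.3 cm, Ī = 42.4753 cm⁴.
Web: 1.8 × 35, A = 63 cm², y = 20.1 cm, Ī = 6431.25 cm⁴.
Top flange: 29 × 2.6, A = 75.4 cm², y = 38.9 cm, Ī = 42.4753 cm⁴.
Hole (subtracted): ⌀1.4, A = 1.53938 cm², y = 1.3 cm, Ī = 0.188574 cm⁴.
Centroid: ȳ = ΣA·y / ΣA = 20.2363 cm.
Transfer each piece to the horizontal axis through the centroid using Ī + A·d² with d = y − 20.2363:
  bottom flange: d = -18.9363 cm → contributes +27079.8 cm⁴
  web: d = -0.136343 cm → contributes +6432.42 cm⁴
  top flange: d = 18.6637 cm → contributes +26306.7 cm⁴
  hole: d = -18.9363 cm → contributes −552.187 cm⁴
Total I = 59266.7 cm⁴.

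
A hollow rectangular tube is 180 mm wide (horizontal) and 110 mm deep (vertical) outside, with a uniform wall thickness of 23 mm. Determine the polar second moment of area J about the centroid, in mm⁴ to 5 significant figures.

Split into non-overlapping primitives; take the origin at the lower-left of the bounding box.
Outer rectangle: 180 × 110, A = 19 800 mm², y = 55 mm, Ī = 19 965 000 mm⁴.
Inner void (subtracted): 134 × 64, A = 8 576 mm², y = 55 mm, Ī = 2 927 275 mm⁴.
By symmetry the centroid is at mid-height, ȳ = 55 mm.
All pieces are centred on the centroidal x-axis, so I = ΣĪ (holes subtracted) = 17 037 725 mm⁴.
Repeating about the centroidal y-axis gives I_y = 40 627 445 mm⁴.
Polar second moment: J = I_x + I_y = 57 665 171 mm⁴.

J ≈ 5.7665 × 10⁷ mm⁴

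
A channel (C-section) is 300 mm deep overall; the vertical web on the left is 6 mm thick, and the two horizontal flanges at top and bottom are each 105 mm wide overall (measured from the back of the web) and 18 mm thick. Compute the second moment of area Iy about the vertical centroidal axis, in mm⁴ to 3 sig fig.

Iy ≈ 6.21 × 10⁶ mm⁴

Decompose the section into non-overlapping parts with the origin at the bottom-left of its bounding rectangle.
Web: 6 × 300, A = 1 800 mm², x = 3 mm, Ī = 5 400 mm⁴.
Top flange (beyond web): 99 × 18, A = 1 782 mm², x = 55.5 mm, Ī = 1 455 449 mm⁴.
Bottom flange (beyond web): 99 × 18, A = 1 782 mm², x = 55.5 mm, Ī = 1 455 449 mm⁴.
Centroid: x̄ = ΣA·x / ΣA = 37.883 mm.
Transfer each piece to the vertical centroidal axis using Ī + A·d² with d = x − 37.883:
  web: d = -34.883 mm → contributes +2 195 626 mm⁴
  top flange (beyond web): d = 17.617 mm → contributes +2 008 536 mm⁴
  bottom flange (beyond web): d = 17.617 mm → contributes +2 008 536 mm⁴
Total I = 6 212 698 mm⁴.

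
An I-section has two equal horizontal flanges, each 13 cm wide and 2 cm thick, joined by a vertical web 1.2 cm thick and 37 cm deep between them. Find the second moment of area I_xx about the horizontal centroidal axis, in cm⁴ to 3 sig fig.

Decompose the section into non-overlapping parts with the origin at the bottom-left of its bounding rectangle.
Bottom flange: 13 × 2, A = 26 cm², y = 1 cm, Ī = 8.6667 cm⁴.
Web: 1.2 × 37, A = 44.4 cm², y = 20.5 cm, Ī = 5065.3 cm⁴.
Top flange: 13 × 2, A = 26 cm², y = 40 cm, Ī = 8.6667 cm⁴.
By symmetry the centroid is at mid-height, ȳ = 20.5 cm.
Transfer each piece to the horizontal centroidal axis using Ī + A·d² with d = y − 20.5:
  bottom flange: d = -19.5 cm → contributes +9895.2 cm⁴
  web: d = 0 cm → contributes +5065.3 cm⁴
  top flange: d = 19.5 cm → contributes +9895.2 cm⁴
Total I = 24 856 cm⁴.

I_xx ≈ 2.49 × 10⁴ cm⁴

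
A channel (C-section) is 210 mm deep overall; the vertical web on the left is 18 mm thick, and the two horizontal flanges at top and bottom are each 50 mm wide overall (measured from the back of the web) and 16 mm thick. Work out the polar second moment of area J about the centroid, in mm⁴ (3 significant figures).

J ≈ 2.42 × 10⁷ mm⁴

Decompose the section into non-overlapping parts with the origin at the bottom-left of its bounding rectangle.
Web: 18 × 210, A = 3 780 mm², y = 105 mm, Ī = 13 891 500 mm⁴.
Top flange (beyond web): 32 × 16, A = 512 mm², y = 202 mm, Ī = 10 923 mm⁴.
Bottom flange (beyond web): 32 × 16, A = 512 mm², y = 8 mm, Ī = 10 923 mm⁴.
By symmetry the centroid is at mid-height, ȳ = 105 mm.
Transfer each piece to the centroidal x-axis using Ī + A·d² with d = y − 105:
  web: d = 0 mm → contributes +13 891 500 mm⁴
  top flange (beyond web): d = 97 mm → contributes +4 828 331 mm⁴
  bottom flange (beyond web): d = -97 mm → contributes +4 828 331 mm⁴
Total I = 23 548 161 mm⁴.
For the y-axis: x̄ = 14.329 mm.
Repeating about the centroidal y-axis gives I_y = 693 022 mm⁴.
Polar second moment: J = I_x + I_y = 24 241 183 mm⁴.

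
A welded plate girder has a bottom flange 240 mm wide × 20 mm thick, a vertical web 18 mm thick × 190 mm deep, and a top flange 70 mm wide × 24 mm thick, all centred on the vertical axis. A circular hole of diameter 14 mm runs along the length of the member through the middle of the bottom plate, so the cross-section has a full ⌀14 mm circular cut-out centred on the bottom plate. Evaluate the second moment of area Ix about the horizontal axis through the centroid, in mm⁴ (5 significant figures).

Ix ≈ 7.1246 × 10⁷ mm⁴

Treat the section as a set of non-overlapping primitives; coordinates are from the bounding-box lower-left.
Bottom plate: 240 × 20, A = 4 800 mm², y = 10 mm, Ī = 160 000 mm⁴.
Web plate: 18 × 190, A = 3 420 mm², y = 115 mm, Ī = 10 288 500 mm⁴.
Top plate: 70 × 24, A = 1 680 mm², y = 222 mm, Ī = 80 640 mm⁴.
Hole (subtracted): ⌀14, A = 153.938 mm², y = 10 mm, Ī = 1885.741 mm⁴.
Centroid: ȳ = ΣA·y / ΣA = 83.38964 mm.
Transfer each piece to the horizontal axis through the centroid using Ī + A·d² with d = y − 83.38964:
  bottom plate: d = -73.38964 mm → contributes +26 012 990 mm⁴
  web plate: d = 31.61036 mm → contributes +13 705 814 mm⁴
  top plate: d = 138.6104 mm → contributes +32 358 197 mm⁴
  hole: d = -73.38964 mm → contributes −831002.1 mm⁴
Total I = 71 245 999 mm⁴.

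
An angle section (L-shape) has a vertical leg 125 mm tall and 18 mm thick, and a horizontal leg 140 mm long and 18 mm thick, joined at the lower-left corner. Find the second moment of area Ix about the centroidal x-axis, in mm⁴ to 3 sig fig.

Break the section into simple shapes (no overlaps), measuring from the bottom-left corner of the bounding box.
Vertical leg: 18 × 125, A = 2 250 mm², y = 62.5 mm, Ī = 2 929 688 mm⁴.
Horizontal leg (remainder): 122 × 18, A = 2 196 mm², y = 9 mm, Ī = 59 292 mm⁴.
Centroid: ȳ = ΣA·y / ΣA = 36.075 mm.
Transfer each piece to the centroidal x-axis using Ī + A·d² with d = y − 36.075:
  vertical leg: d = 26.425 mm → contributes +4 500 831 mm⁴
  horizontal leg (remainder): d = -27.075 mm → contributes +1 669 070 mm⁴
Total I = 6 169 901 mm⁴.

Ix ≈ 6.17 × 10⁶ mm⁴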